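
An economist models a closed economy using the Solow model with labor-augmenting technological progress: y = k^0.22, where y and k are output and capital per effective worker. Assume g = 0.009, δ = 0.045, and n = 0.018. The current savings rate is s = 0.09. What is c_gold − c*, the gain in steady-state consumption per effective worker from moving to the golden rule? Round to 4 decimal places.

Break-even investment rate: n + g + δ = 0.018 + 0.009 + 0.045 = 0.072.
Current steady state (s = 0.09): k* = (0.09/0.072)^(1/0.78) ≈ 1.3312, y* = 1.3312^0.22 ≈ 1.0650, c* = (1−0.09)·1.0650 ≈ 0.9691.
Maximizing c = f(k) − (n+g+δ)·k gives f'(k) = n+g+δ, i.e. 0.22·k^(0.22−1) = 0.072, so k_gold = (0.22/0.072)^(1/0.78) ≈ 4.1871.
y_gold = 4.1871^0.22 ≈ 1.3703, c_gold = y_gold − 0.072·k_gold ≈ 1.0688.
Gain: Δc = 1.0688 − 0.9691 ≈ 0.0997.

Δc ≈ 0.0997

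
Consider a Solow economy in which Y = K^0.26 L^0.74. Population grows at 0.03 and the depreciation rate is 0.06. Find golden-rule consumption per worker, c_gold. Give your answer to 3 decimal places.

c_gold ≈ 1.074

Capital per worker breaks even when investment replaces (n + δ)·k; here n + δ = 0.09.
Maximizing c = f(k) − (n+δ)·k gives f'(k) = n+δ, i.e. 0.26·k^(0.26−1) = 0.09, so k_gold = (0.26/0.09)^(1/0.74) ≈ 4.1938.
y_gold = 4.1938^0.26 ≈ 1.4517.
c_gold = y_gold − (n+δ)·k_gold = 1.4517 − 0.09·4.1938 ≈ 1.0743.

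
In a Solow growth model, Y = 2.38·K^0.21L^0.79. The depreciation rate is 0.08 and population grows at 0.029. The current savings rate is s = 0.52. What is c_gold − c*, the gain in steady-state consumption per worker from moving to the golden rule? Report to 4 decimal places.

The effective depreciation rate is n + δ = 0.029 + 0.08 = 0.109.
Current steady state (s = 0.52): k* = (0.52·2.38/0.109)^(1/0.79) ≈ 21.6590, y* = 2.38·21.6590^0.21 ≈ 4.5401, c* = (1−0.52)·4.5401 ≈ 2.1792.
Setting f'(k) = n+δ gives 0.21·2.38·k^(0.21−1) = 0.109, hence k_gold = (0.21·2.38/0.109)^(1/0.79) ≈ 6.8735.
y_gold = 2.38·6.8735^0.21 ≈ 3.5677, c_gold = y_gold − 0.109·k_gold ≈ 2.8185.
Gain: Δc = 2.8185 − 2.1792 ≈ 0.6392.

Δc ≈ 0.6392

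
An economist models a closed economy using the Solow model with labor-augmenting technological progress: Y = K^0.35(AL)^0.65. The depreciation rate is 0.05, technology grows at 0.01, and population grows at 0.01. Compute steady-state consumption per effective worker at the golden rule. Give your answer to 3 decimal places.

c_gold ≈ 1.546

n + g + δ = 0.01 + 0.01 + 0.05 = 0.07.
Setting f'(k) = n+g+δ gives 0.35·k^(0.35−1) = 0.07, hence k_gold = (0.35/0.07)^(1/0.65) ≈ 11.8943.
y_gold = 11.8943^0.35 ≈ 2.3789.
c_gold = y_gold − (n+g+δ)·k_gold = 2.3789 − 0.07·11.8943 ≈ 1.5463.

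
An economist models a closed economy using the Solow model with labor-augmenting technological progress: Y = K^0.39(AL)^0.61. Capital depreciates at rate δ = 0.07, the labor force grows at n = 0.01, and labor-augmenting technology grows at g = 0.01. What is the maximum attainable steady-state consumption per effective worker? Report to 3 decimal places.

The effective depreciation rate is n + g + δ = 0.01 + 0.01 + 0.07 = 0.09.
Golden rule sets MPK = n+g+δ: 0.39·k^(0.39−1) = 0.09, so k_gold = (0.39/0.09)^(1/0.61) ≈ 11.0655.
y_gold = 11.0655^0.39 ≈ 2.5536.
c_gold = y_gold − (n+g+δ)·k_gold = 2.5536 − 0.09·11.0655 ≈ 1.5577.

c_gold ≈ 1.558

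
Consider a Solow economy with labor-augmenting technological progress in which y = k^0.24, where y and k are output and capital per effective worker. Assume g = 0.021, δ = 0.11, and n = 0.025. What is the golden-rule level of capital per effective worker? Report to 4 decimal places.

n + g + δ = 0.025 + 0.021 + 0.11 = 0.156.
Maximizing c = f(k) − (n+g+δ)·k gives f'(k) = n+g+δ, i.e. 0.24·k^(0.24−1) = 0.156, so k_gold = (0.24/0.156)^(1/0.76) ≈ 1.7627.

k_gold ≈ 1.7627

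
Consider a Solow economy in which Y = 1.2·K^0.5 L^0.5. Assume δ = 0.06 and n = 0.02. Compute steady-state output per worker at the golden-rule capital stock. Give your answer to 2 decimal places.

The effective depreciation rate is n + δ = 0.02 + 0.06 = 0.08.
Maximizing c = f(k) − (n+δ)·k gives f'(k) = n+δ, i.e. 0.5·1.2·k^(0.5−1) = 0.08, so k_gold = (0.5·1.2/0.08)^(1/0.5) ≈ 56.2500.
Output: y_gold = 1.2·k_gold^0.5 = 1.2·56.2500^0.5 ≈ 9.0000.

y_gold ≈ 9.00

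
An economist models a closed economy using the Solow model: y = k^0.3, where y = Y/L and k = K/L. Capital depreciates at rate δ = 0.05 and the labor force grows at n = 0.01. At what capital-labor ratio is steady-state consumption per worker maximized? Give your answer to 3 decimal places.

Capital per worker breaks even when investment replaces (n + δ)·k; here n + δ = 0.06.
Maximizing c = f(k) − (n+δ)·k gives f'(k) = n+δ, i.e. 0.3·k^(0.3−1) = 0.06, so k_gold = (0.3/0.06)^(1/0.7) ≈ 9.9662.

k_gold ≈ 9.966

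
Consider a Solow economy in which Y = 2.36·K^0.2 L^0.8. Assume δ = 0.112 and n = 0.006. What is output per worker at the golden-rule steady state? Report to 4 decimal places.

Capital per worker breaks even when investment replaces (n + δ)·k; here n + δ = 0.118.
Setting f'(k) = n+δ gives 0.2·2.36·k^(0.2−1) = 0.118, hence k_gold = (0.2·2.36/0.118)^(1/0.8) ≈ 5.6569.
Output: y_gold = 2.36·k_gold^0.2 = 2.36·5.6569^0.2 ≈ 3.3375.

y_gold ≈ 3.3375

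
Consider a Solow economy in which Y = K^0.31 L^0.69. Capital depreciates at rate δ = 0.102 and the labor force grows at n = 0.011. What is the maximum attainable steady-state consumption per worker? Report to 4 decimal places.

c_gold ≈ 1.0858

The effective depreciation rate is n + δ = 0.011 + 0.102 = 0.113.
Maximizing c = f(k) − (n+δ)·k gives f'(k) = n+δ, i.e. 0.31·k^(0.31−1) = 0.113, so k_gold = (0.31/0.113)^(1/0.69) ≈ 4.3171.
y_gold = 4.3171^0.31 ≈ 1.5737.
c_gold = y_gold − (n+δ)·k_gold = 1.5737 − 0.113·4.3171 ≈ 1.0858.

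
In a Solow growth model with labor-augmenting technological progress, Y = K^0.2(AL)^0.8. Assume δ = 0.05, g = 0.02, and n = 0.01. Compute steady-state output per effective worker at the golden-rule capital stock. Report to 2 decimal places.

y_gold ≈ 1.26

Break-even investment rate: n + g + δ = 0.01 + 0.02 + 0.05 = 0.08.
Golden rule sets MPK = n+g+δ: 0.2·k^(0.2−1) = 0.08, so k_gold = (0.2/0.08)^(1/0.8) ≈ 3.1436.
Output: y_gold = k_gold^0.2 = 3.1436^0.2 ≈ 1.2574.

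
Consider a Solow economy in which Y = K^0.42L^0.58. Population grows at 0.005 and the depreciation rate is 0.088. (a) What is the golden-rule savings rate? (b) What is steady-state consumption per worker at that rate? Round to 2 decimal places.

Capital per worker breaks even when investment replaces (n + δ)·k; here n + δ = 0.093.
For Cobb-Douglas, s_gold equals capital's share: s_gold = 0.42.
Maximizing c = f(k) − (n+δ)·k gives f'(k) = n+δ, i.e. 0.42·k^(0.42−1) = 0.093, so k_gold = (0.42/0.093)^(1/0.58) ≈ 13.4557.
y_gold = 13.4557^0.42 ≈ 2.9795; c_gold = (1−0.42)·y_gold ≈ 1.7281.

(a) s_gold = 0.42; (b) c_gold ≈ 1.73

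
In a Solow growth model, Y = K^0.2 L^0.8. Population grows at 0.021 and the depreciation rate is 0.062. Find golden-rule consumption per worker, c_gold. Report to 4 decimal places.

c_gold ≈ 0.9967

The effective depreciation rate is n + δ = 0.021 + 0.062 = 0.083.
Golden rule sets MPK = n+δ: 0.2·k^(0.2−1) = 0.083, so k_gold = (0.2/0.083)^(1/0.8) ≈ 3.0022.
y_gold = 3.0022^0.2 ≈ 1.2459.
c_gold = y_gold − (n+δ)·k_gold = 1.2459 − 0.083·3.0022 ≈ 0.9967.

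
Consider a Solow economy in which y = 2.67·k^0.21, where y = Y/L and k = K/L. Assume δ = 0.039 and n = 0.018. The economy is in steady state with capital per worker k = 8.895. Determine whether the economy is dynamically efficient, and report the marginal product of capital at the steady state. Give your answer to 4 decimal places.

n + δ = 0.018 + 0.039 = 0.057.
MPK = 0.21·2.67·k^(0.21−1) = 0.21·2.67·8.895^(-0.79) ≈ 0.0997.
MPK > 0.057, so the economy is dynamically efficient (under-saving).

dynamically efficient; MPK ≈ 0.0997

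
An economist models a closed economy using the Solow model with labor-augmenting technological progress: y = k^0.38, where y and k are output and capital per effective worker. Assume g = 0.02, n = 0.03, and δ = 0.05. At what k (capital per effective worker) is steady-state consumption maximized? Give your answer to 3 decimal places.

k_gold ≈ 8.613

Break-even investment rate: n + g + δ = 0.03 + 0.02 + 0.05 = 0.1.
Maximizing c = f(k) − (n+g+δ)·k gives f'(k) = n+g+δ, i.e. 0.38·k^(0.38−1) = 0.1, so k_gold = (0.38/0.1)^(1/0.62) ≈ 8.6126.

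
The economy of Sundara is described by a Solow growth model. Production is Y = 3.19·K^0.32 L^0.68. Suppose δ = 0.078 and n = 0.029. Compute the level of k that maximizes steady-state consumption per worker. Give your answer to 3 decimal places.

k_gold ≈ 27.576

n + δ = 0.029 + 0.078 = 0.107.
Maximizing c = f(k) − (n+δ)·k gives f'(k) = n+δ, i.e. 0.32·3.19·k^(0.32−1) = 0.107, so k_gold = (0.32·3.19/0.107)^(1/0.68) ≈ 27.5756.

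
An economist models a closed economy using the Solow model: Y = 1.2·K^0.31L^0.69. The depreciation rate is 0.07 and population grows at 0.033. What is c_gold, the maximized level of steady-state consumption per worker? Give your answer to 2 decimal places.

The effective depreciation rate is n + δ = 0.033 + 0.07 = 0.103.
Maximizing c = f(k) − (n+δ)·k gives f'(k) = n+δ, i.e. 0.31·1.2·k^(0.31−1) = 0.103, so k_gold = (0.31·1.2/0.103)^(1/0.69) ≈ 6.4309.
y_gold = 1.2·6.4309^0.31 ≈ 2.1367.
c_gold = y_gold − (n+δ)·k_gold = 2.1367 − 0.103·6.4309 ≈ 1.4743.

c_gold ≈ 1.47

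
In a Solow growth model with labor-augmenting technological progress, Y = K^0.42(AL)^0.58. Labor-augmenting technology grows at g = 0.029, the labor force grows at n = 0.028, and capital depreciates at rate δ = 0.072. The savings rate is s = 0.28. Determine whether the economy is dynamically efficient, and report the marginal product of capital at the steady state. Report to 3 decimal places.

The effective depreciation rate is n + g + δ = 0.028 + 0.029 + 0.072 = 0.129.
Steady-state k*: s·k^0.42 = 0.129·k gives k* = (0.28/0.129)^(1/0.58) ≈ 3.8044.
MPK = 0.42·3.8044^(-0.58) ≈ 0.1935.
MPK > n+g+δ = 0.129, so the economy is dynamically efficient (under-saving).

dynamically efficient; MPK ≈ 0.193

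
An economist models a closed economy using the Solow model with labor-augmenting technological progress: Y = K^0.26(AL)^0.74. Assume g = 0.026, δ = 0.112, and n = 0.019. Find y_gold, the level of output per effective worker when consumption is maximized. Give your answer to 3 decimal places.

y_gold ≈ 1.194

n + g + δ = 0.019 + 0.026 + 0.112 = 0.157.
Golden rule sets MPK = n+g+δ: 0.26·k^(0.26−1) = 0.157, so k_gold = (0.26/0.157)^(1/0.74) ≈ 1.9772.
Output: y_gold = k_gold^0.26 = 1.9772^0.26 ≈ 1.1939.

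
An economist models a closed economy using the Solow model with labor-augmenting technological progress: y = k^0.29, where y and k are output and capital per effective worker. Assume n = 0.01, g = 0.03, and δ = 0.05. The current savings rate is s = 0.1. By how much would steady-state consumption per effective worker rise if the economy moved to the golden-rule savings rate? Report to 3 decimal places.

Capital per effective worker breaks even when investment replaces (n + g + δ)·k; here n + g + δ = 0.09.
Current steady state (s = 0.1): k* = (0.1/0.09)^(1/0.71) ≈ 1.1600, y* = 1.1600^0.29 ≈ 1.0440, c* = (1−0.1)·1.0440 ≈ 0.9396.
Setting f'(k) = n+g+δ gives 0.29·k^(0.29−1) = 0.09, hence k_gold = (0.29/0.09)^(1/0.71) ≈ 5.1965.
y_gold = 5.1965^0.29 ≈ 1.6127, c_gold = y_gold − 0.09·k_gold ≈ 1.1450.
Gain: Δc = 1.1450 − 0.9396 ≈ 0.2054.

Δc ≈ 0.205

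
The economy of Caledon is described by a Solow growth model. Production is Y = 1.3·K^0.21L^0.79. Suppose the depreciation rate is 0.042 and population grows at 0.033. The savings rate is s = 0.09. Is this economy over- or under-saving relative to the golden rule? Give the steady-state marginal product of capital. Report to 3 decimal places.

Capital per worker breaks even when investment replaces (n + δ)·k; here n + δ = 0.075.
Steady-state k*: s·A·k^0.21 = 0.075·k gives k* = (0.09·1.3/0.075)^(1/0.79) ≈ 1.7557.
MPK = 0.21·1.3·1.7557^(-0.79) ≈ 0.1750.
MPK > n+δ = 0.075, so the economy is dynamically efficient (under-saving).

under-saving; MPK ≈ 0.175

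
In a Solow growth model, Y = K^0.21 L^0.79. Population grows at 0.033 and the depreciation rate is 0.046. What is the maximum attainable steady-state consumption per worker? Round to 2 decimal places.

c_gold ≈ 1.02

n + δ = 0.033 + 0.046 = 0.079.
Golden rule sets MPK = n+δ: 0.21·k^(0.21−1) = 0.079, so k_gold = (0.21/0.079)^(1/0.79) ≈ 3.4471.
y_gold = 3.4471^0.21 ≈ 1.2968.
c_gold = y_gold − (n+δ)·k_gold = 1.2968 − 0.079·3.4471 ≈ 1.0245.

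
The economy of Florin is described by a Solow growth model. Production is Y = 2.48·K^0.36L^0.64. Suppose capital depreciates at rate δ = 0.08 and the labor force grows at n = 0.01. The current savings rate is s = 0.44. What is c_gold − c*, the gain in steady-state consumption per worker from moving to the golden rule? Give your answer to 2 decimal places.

The effective depreciation rate is n + δ = 0.01 + 0.08 = 0.09.
Current steady state (s = 0.44): k* = (0.44·2.48/0.09)^(1/0.64) ≈ 49.3426, y* = 2.48·49.3426^0.36 ≈ 10.0928, c* = (1−0.44)·10.0928 ≈ 5.6520.
At the golden rule the marginal product of capital equals n+δ: 0.36·2.48·k^(0.36−1) = 0.09. Solving, k_gold = (0.36·2.48/0.09)^(1/0.64) ≈ 36.0620.
y_gold = 2.48·36.0620^0.36 ≈ 9.0155, c_gold = y_gold − 0.09·k_gold ≈ 5.7699.
Gain: Δc = 5.7699 − 5.6520 ≈ 0.1180.

Δc ≈ 0.12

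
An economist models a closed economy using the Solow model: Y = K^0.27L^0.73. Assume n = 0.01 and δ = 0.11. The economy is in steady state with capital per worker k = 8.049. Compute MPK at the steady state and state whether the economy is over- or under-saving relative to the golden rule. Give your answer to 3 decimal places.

over-saving; MPK ≈ 0.059

n + δ = 0.01 + 0.11 = 0.12.
MPK = 0.27·k^(0.27−1) = 0.27·8.049^(-0.73) ≈ 0.0589.
MPK < 0.12, so the economy is dynamically inefficient (over-saving).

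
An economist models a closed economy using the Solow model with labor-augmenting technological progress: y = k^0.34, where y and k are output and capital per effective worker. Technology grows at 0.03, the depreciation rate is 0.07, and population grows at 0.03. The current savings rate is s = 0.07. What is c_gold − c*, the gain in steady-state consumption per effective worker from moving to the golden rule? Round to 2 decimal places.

Δc ≈ 0.41

The effective depreciation rate is n + g + δ = 0.03 + 0.03 + 0.07 = 0.13.
Current steady state (s = 0.07): k* = (0.07/0.13)^(1/0.66) ≈ 0.3914, y* = 0.3914^0.34 ≈ 0.7269, c* = (1−0.07)·0.7269 ≈ 0.6761.
Setting f'(k) = n+g+δ gives 0.34·k^(0.34−1) = 0.13, hence k_gold = (0.34/0.13)^(1/0.66) ≈ 4.2917.
y_gold = 4.2917^0.34 ≈ 1.6409, c_gold = y_gold − 0.13·k_gold ≈ 1.0830.
Gain: Δc = 1.0830 − 0.6761 ≈ 0.4070.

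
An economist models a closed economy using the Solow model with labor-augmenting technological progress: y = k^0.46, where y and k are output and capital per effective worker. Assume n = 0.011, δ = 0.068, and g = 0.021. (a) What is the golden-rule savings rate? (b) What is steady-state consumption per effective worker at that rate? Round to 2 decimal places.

n + g + δ = 0.011 + 0.021 + 0.068 = 0.1.
For Cobb-Douglas, s_gold equals capital's share: s_gold = 0.46.
At the golden rule the marginal product of capital equals n+g+δ: 0.46·k^(0.46−1) = 0.1. Solving, k_gold = (0.46/0.1)^(1/0.54) ≈ 16.8783.
y_gold = 16.8783^0.46 ≈ 3.6692; c_gold = (1−0.46)·y_gold ≈ 1.9814.

(a) s_gold = 0.46; (b) c_gold ≈ 1.98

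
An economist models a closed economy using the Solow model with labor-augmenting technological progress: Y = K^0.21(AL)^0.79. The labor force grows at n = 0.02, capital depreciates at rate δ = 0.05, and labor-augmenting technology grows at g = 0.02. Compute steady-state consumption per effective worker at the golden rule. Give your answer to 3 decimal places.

c_gold ≈ 0.990

Capital per effective worker breaks even when investment replaces (n + g + δ)·k; here n + g + δ = 0.09.
Golden rule sets MPK = n+g+δ: 0.21·k^(0.21−1) = 0.09, so k_gold = (0.21/0.09)^(1/0.79) ≈ 2.9228.
y_gold = 2.9228^0.21 ≈ 1.2526.
c_gold = y_gold − (n+g+δ)·k_gold = 1.2526 − 0.09·2.9228 ≈ 0.9896.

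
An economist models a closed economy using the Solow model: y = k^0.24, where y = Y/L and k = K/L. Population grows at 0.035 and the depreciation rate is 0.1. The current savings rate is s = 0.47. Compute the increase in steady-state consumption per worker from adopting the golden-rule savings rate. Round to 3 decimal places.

Δc ≈ 0.126

Break-even investment rate: n + δ = 0.035 + 0.1 = 0.135.
Current steady state (s = 0.47): k* = (0.47/0.135)^(1/0.76) ≈ 5.1624, y* = 5.1624^0.24 ≈ 1.4828, c* = (1−0.47)·1.4828 ≈ 0.7859.
Golden rule sets MPK = n+δ: 0.24·k^(0.24−1) = 0.135, so k_gold = (0.24/0.135)^(1/0.76) ≈ 2.1320.
y_gold = 2.1320^0.24 ≈ 1.1992, c_gold = y_gold − 0.135·k_gold ≈ 0.9114.
Gain: Δc = 0.9114 − 0.7859 ≈ 0.1255.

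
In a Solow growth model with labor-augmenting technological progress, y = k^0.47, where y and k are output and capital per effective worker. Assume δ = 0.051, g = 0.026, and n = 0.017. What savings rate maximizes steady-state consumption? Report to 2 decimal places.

The effective depreciation rate is n + g + δ = 0.017 + 0.026 + 0.051 = 0.094.
At the golden rule MPK = n+g+δ, and in any Cobb-Douglas steady state s = (n+g+δ)·k/y = MPK·k/y = capital's share 0.47.

s_gold = 0.47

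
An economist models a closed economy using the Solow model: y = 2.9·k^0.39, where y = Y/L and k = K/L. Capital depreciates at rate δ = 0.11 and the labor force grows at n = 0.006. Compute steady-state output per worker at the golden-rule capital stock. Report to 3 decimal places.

n + δ = 0.006 + 0.11 = 0.116.
Setting f'(k) = n+δ gives 0.39·2.9·k^(0.39−1) = 0.116, hence k_gold = (0.39·2.9/0.116)^(1/0.61) ≈ 41.8137.
Output: y_gold = 2.9·k_gold^0.39 = 2.9·41.8137^0.39 ≈ 12.4369.

y_gold ≈ 12.437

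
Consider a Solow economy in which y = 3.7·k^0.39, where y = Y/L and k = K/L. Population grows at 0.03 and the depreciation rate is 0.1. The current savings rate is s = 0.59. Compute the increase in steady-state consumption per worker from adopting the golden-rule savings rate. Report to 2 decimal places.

The effective depreciation rate is n + δ = 0.03 + 0.1 = 0.13.
Current steady state (s = 0.59): k* = (0.59·3.7/0.13)^(1/0.61) ≈ 101.9478, y* = 3.7·101.9478^0.39 ≈ 22.4631, c* = (1−0.59)·22.4631 ≈ 9.2099.
Maximizing c = f(k) − (n+δ)·k gives f'(k) = n+δ, i.e. 0.39·3.7·k^(0.39−1) = 0.13, so k_gold = (0.39·3.7/0.13)^(1/0.61) ≈ 51.7183.
y_gold = 3.7·51.7183^0.39 ≈ 17.2394, c_gold = y_gold − 0.13·k_gold ≈ 10.5161.
Gain: Δc = 10.5161 − 9.2099 ≈ 1.3062.

Δc ≈ 1.31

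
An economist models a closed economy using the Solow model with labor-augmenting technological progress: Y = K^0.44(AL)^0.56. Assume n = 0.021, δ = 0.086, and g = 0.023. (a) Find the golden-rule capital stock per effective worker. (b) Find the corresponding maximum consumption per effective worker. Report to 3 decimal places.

(a) k_gold ≈ 8.822; (b) c_gold ≈ 1.460

Break-even investment rate: n + g + δ = 0.021 + 0.023 + 0.086 = 0.13.
Maximizing c = f(k) − (n+g+δ)·k gives f'(k) = n+g+δ, i.e. 0.44·k^(0.44−1) = 0.13, so k_gold = (0.44/0.13)^(1/0.56) ≈ 8.8217.
y_gold = 8.8217^0.44 ≈ 2.6064; c_gold = y_gold − 0.13·k_gold ≈ 1.4596.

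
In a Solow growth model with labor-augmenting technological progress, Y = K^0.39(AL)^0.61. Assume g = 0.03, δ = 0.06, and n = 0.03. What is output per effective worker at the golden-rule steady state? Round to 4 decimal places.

y_gold ≈ 2.1246

Capital per effective worker breaks even when investment replaces (n + g + δ)·k; here n + g + δ = 0.12.
At the golden rule the marginal product of capital equals n+g+δ: 0.39·k^(0.39−1) = 0.12. Solving, k_gold = (0.39/0.12)^(1/0.61) ≈ 6.9048.
Output: y_gold = k_gold^0.39 = 6.9048^0.39 ≈ 2.1246.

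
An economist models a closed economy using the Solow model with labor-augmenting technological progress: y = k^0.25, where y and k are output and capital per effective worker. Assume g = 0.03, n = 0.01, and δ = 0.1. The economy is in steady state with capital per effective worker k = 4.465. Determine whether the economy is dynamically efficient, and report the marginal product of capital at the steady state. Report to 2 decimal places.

dynamically inefficient; MPK ≈ 0.08

Break-even investment rate: n + g + δ = 0.01 + 0.03 + 0.1 = 0.14.
MPK = 0.25·k^(0.25−1) = 0.25·4.465^(-0.75) ≈ 0.0814.
MPK < 0.14, so the economy is dynamically inefficient (over-saving).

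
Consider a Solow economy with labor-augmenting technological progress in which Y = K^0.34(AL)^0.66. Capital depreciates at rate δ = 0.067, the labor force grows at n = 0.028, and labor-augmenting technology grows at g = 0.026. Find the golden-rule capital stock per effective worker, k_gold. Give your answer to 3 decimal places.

Break-even investment rate: n + g + δ = 0.028 + 0.026 + 0.067 = 0.121.
Golden rule sets MPK = n+g+δ: 0.34·k^(0.34−1) = 0.121, so k_gold = (0.34/0.121)^(1/0.66) ≈ 4.7845.

k_gold ≈ 4.785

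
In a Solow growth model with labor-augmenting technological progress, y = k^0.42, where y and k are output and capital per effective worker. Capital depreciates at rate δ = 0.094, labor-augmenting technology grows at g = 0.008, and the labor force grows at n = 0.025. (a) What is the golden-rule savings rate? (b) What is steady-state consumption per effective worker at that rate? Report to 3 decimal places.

(a) s_gold = 0.420; (b) c_gold ≈ 1.379

Capital per effective worker breaks even when investment replaces (n + g + δ)·k; here n + g + δ = 0.127.
For Cobb-Douglas, s_gold equals capital's share: s_gold = 0.42.
Setting f'(k) = n+g+δ gives 0.42·k^(0.42−1) = 0.127, hence k_gold = (0.42/0.127)^(1/0.58) ≈ 7.8631.
y_gold = 7.8631^0.42 ≈ 2.3777; c_gold = (1−0.42)·y_gold ≈ 1.3790.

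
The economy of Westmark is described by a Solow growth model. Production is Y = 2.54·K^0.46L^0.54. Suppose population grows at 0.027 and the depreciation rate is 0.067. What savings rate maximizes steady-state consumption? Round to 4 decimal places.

Break-even investment rate: n + δ = 0.027 + 0.067 = 0.094.
At the golden rule MPK = n+δ, and in any Cobb-Douglas steady state s = (n+δ)·k/y = MPK·k/y = capital's share 0.46.

s_gold = 0.4600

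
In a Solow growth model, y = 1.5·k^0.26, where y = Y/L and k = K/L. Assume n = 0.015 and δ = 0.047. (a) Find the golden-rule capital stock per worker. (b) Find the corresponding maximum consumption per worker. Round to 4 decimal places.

Break-even investment rate: n + δ = 0.015 + 0.047 = 0.062.
Golden rule sets MPK = n+δ: 0.26·1.5·k^(0.26−1) = 0.062, so k_gold = (0.26·1.5/0.062)^(1/0.74) ≈ 12.0029.
y_gold = 1.5·12.0029^0.26 ≈ 2.8622; c_gold = y_gold − 0.062·k_gold ≈ 2.1181.

(a) k_gold ≈ 12.0029; (b) c_gold ≈ 2.1181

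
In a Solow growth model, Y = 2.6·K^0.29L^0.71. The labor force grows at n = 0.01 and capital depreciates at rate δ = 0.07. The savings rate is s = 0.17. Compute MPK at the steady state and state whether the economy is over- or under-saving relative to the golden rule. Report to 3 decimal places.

The effective depreciation rate is n + δ = 0.01 + 0.07 = 0.08.
Steady-state k*: s·A·k^0.29 = 0.08·k gives k* = (0.17·2.6/0.08)^(1/0.71) ≈ 11.1055.
MPK = 0.29·2.6·11.1055^(-0.71) ≈ 0.1365.
MPK > n+δ = 0.08, so the economy is dynamically efficient (under-saving).

under-saving; MPK ≈ 0.136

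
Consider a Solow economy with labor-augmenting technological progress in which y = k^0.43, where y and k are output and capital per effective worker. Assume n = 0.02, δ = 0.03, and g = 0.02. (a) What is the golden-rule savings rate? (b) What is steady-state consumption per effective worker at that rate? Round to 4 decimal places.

(a) s_gold = 0.4300; (b) c_gold ≈ 2.2419

n + g + δ = 0.02 + 0.02 + 0.03 = 0.07.
For Cobb-Douglas, s_gold equals capital's share: s_gold = 0.43.
At the golden rule the marginal product of capital equals n+g+δ: 0.43·k^(0.43−1) = 0.07. Solving, k_gold = (0.43/0.07)^(1/0.57) ≈ 24.1605.
y_gold = 24.1605^0.43 ≈ 3.9331; c_gold = (1−0.43)·y_gold ≈ 2.2419.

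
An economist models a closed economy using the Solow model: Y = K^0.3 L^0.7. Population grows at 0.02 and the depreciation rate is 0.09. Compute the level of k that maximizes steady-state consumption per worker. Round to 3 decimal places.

Break-even investment rate: n + δ = 0.02 + 0.09 = 0.11.
Maximizing c = f(k) − (n+δ)·k gives f'(k) = n+δ, i.e. 0.3·k^(0.3−1) = 0.11, so k_gold = (0.3/0.11)^(1/0.7) ≈ 4.1925.

k_gold ≈ 4.192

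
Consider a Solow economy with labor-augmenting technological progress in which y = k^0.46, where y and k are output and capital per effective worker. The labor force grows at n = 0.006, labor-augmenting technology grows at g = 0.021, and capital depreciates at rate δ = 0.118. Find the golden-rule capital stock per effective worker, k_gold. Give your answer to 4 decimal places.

k_gold ≈ 8.4820

The effective depreciation rate is n + g + δ = 0.006 + 0.021 + 0.118 = 0.145.
Setting f'(k) = n+g+δ gives 0.46·k^(0.46−1) = 0.145, hence k_gold = (0.46/0.145)^(1/0.54) ≈ 8.4820.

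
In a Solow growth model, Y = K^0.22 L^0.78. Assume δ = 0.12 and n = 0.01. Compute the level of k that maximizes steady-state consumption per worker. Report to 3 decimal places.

k_gold ≈ 1.963

n + δ = 0.01 + 0.12 = 0.13.
Maximizing c = f(k) − (n+δ)·k gives f'(k) = n+δ, i.e. 0.22·k^(0.22−1) = 0.13, so k_gold = (0.22/0.13)^(1/0.78) ≈ 1.9630.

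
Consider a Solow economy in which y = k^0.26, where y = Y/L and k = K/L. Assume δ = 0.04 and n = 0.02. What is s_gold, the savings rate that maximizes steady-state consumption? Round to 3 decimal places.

s_gold = 0.260

Break-even investment rate: n + δ = 0.02 + 0.04 = 0.06.
At the golden rule MPK = n+δ, and in any Cobb-Douglas steady state s = (n+δ)·k/y = MPK·k/y = capital's share 0.26.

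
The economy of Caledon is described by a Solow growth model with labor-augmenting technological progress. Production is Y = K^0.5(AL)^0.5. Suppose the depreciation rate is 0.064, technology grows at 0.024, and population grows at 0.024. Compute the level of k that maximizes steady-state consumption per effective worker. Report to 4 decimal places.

Break-even investment rate: n + g + δ = 0.024 + 0.024 + 0.064 = 0.112.
At the golden rule the marginal product of capital equals n+g+δ: 0.5·k^(0.5−1) = 0.112. Solving, k_gold = (0.5/0.112)^(1/0.5) ≈ 19.9298.

k_gold ≈ 19.9298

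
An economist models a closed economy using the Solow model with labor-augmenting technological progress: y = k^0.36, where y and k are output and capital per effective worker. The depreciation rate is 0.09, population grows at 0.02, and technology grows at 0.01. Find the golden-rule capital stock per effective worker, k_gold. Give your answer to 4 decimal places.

k_gold ≈ 5.5655

The effective depreciation rate is n + g + δ = 0.02 + 0.01 + 0.09 = 0.12.
Setting f'(k) = n+g+δ gives 0.36·k^(0.36−1) = 0.12, hence k_gold = (0.36/0.12)^(1/0.64) ≈ 5.5655.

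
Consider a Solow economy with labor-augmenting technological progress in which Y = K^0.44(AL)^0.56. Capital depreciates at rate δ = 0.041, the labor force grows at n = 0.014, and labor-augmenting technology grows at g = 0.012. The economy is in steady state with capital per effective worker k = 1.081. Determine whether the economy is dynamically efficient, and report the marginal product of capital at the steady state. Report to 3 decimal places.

dynamically efficient; MPK ≈ 0.421

n + g + δ = 0.014 + 0.012 + 0.041 = 0.067.
MPK = 0.44·k^(0.44−1) = 0.44·1.081^(-0.56) ≈ 0.4212.
MPK > 0.067, so the economy is dynamically efficient (under-saving).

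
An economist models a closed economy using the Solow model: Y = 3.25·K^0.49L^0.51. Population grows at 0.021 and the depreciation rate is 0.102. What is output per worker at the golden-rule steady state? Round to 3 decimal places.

The effective depreciation rate is n + δ = 0.021 + 0.102 = 0.123.
Maximizing c = f(k) − (n+δ)·k gives f'(k) = n+δ, i.e. 0.49·3.25·k^(0.49−1) = 0.123, so k_gold = (0.49·3.25/0.123)^(1/0.51) ≈ 151.6121.
Output: y_gold = 3.25·k_gold^0.49 = 3.25·151.6121^0.49 ≈ 38.0577.

y_gold ≈ 38.058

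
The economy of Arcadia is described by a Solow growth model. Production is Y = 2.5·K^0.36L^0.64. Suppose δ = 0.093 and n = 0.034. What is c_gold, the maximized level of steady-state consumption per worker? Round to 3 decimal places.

c_gold ≈ 4.814

n + δ = 0.034 + 0.093 = 0.127.
At the golden rule the marginal product of capital equals n+δ: 0.36·2.5·k^(0.36−1) = 0.127. Solving, k_gold = (0.36·2.5/0.127)^(1/0.64) ≈ 21.3211.
y_gold = 2.5·21.3211^0.36 ≈ 7.5216.
c_gold = y_gold − (n+δ)·k_gold = 7.5216 − 0.127·21.3211 ≈ 4.8138.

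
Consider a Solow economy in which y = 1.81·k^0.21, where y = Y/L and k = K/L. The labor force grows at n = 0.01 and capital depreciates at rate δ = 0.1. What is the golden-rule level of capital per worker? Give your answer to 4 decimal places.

n + δ = 0.01 + 0.1 = 0.11.
Maximizing c = f(k) − (n+δ)·k gives f'(k) = n+δ, i.e. 0.21·1.81·k^(0.21−1) = 0.11, so k_gold = (0.21·1.81/0.11)^(1/0.79) ≈ 4.8045.

k_gold ≈ 4.8045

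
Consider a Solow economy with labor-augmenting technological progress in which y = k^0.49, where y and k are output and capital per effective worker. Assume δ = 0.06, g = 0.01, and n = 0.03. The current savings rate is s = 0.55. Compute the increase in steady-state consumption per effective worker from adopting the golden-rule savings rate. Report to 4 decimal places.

Δc ≈ 0.0331

Capital per effective worker breaks even when investment replaces (n + g + δ)·k; here n + g + δ = 0.1.
Current steady state (s = 0.55): k* = (0.55/0.1)^(1/0.51) ≈ 28.2938, y* = 28.2938^0.49 ≈ 5.1443, c* = (1−0.55)·5.1443 ≈ 2.3149.
Maximizing c = f(k) − (n+g+δ)·k gives f'(k) = n+g+δ, i.e. 0.49·k^(0.49−1) = 0.1, so k_gold = (0.49/0.1)^(1/0.51) ≈ 22.5593.
y_gold = 22.5593^0.49 ≈ 4.6039, c_gold = y_gold − 0.1·k_gold ≈ 2.3480.
Gain: Δc = 2.3480 − 2.3149 ≈ 0.0331.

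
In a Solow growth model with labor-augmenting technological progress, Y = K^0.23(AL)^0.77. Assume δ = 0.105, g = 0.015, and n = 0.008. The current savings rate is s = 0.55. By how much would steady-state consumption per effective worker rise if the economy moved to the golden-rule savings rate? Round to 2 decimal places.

Δc ≈ 0.22

Capital per effective worker breaks even when investment replaces (n + g + δ)·k; here n + g + δ = 0.128.
Current steady state (s = 0.55): k* = (0.55/0.128)^(1/0.77) ≈ 6.6417, y* = 6.6417^0.23 ≈ 1.5457, c* = (1−0.55)·1.5457 ≈ 0.6956.
Golden rule sets MPK = n+g+δ: 0.23·k^(0.23−1) = 0.128, so k_gold = (0.23/0.128)^(1/0.77) ≈ 2.1406.
y_gold = 2.1406^0.23 ≈ 1.1913, c_gold = y_gold − 0.128·k_gold ≈ 0.9173.
Gain: Δc = 0.9173 − 0.6956 ≈ 0.2217.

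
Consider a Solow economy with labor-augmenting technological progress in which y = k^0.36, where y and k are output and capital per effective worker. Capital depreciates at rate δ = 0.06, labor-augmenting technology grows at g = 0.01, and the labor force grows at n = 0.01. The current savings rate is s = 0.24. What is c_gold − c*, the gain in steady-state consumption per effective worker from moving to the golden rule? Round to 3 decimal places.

Capital per effective worker breaks even when investment replaces (n + g + δ)·k; here n + g + δ = 0.08.
Current steady state (s = 0.24): k* = (0.24/0.08)^(1/0.64) ≈ 5.5655, y* = 5.5655^0.36 ≈ 1.8552, c* = (1−0.24)·1.8552 ≈ 1.4099.
Maximizing c = f(k) − (n+g+δ)·k gives f'(k) = n+g+δ, i.e. 0.36·k^(0.36−1) = 0.08, so k_gold = (0.36/0.08)^(1/0.64) ≈ 10.4868.
y_gold = 10.4868^0.36 ≈ 2.3304, c_gold = y_gold − 0.08·k_gold ≈ 1.4915.
Gain: Δc = 1.4915 − 1.4099 ≈ 0.0815.

Δc ≈ 0.082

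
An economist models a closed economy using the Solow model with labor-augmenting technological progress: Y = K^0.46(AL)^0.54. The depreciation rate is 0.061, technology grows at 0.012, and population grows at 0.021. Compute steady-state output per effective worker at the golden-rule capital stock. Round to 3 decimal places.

y_gold ≈ 3.868

Break-even investment rate: n + g + δ = 0.021 + 0.012 + 0.061 = 0.094.
Maximizing c = f(k) − (n+g+δ)·k gives f'(k) = n+g+δ, i.e. 0.46·k^(0.46−1) = 0.094, so k_gold = (0.46/0.094)^(1/0.54) ≈ 18.9275.
Output: y_gold = k_gold^0.46 = 18.9275^0.46 ≈ 3.8678.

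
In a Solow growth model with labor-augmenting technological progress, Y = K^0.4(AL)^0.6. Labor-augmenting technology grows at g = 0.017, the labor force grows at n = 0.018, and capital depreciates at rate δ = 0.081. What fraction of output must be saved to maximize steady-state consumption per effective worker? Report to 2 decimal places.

The effective depreciation rate is n + g + δ = 0.018 + 0.017 + 0.081 = 0.116.
At the golden rule MPK = n+g+δ, and in any Cobb-Douglas steady state s = (n+g+δ)·k/y = MPK·k/y = capital's share 0.4.

s_gold = 0.40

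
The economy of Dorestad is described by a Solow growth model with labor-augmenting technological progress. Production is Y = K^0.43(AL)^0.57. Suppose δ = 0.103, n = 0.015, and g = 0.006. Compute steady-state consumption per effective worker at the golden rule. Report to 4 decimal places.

c_gold ≈ 1.4564

Break-even investment rate: n + g + δ = 0.015 + 0.006 + 0.103 = 0.124.
Golden rule sets MPK = n+g+δ: 0.43·k^(0.43−1) = 0.124, so k_gold = (0.43/0.124)^(1/0.57) ≈ 8.8603.
y_gold = 8.8603^0.43 ≈ 2.5551.
c_gold = y_gold − (n+g+δ)·k_gold = 2.5551 − 0.124·8.8603 ≈ 1.4564.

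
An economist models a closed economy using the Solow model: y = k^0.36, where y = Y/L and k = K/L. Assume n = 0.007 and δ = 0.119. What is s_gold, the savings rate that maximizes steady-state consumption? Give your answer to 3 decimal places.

s_gold = 0.360

The effective depreciation rate is n + δ = 0.007 + 0.119 = 0.126.
At the golden rule MPK = n+δ, and in any Cobb-Douglas steady state s = (n+δ)·k/y = MPK·k/y = capital's share 0.36.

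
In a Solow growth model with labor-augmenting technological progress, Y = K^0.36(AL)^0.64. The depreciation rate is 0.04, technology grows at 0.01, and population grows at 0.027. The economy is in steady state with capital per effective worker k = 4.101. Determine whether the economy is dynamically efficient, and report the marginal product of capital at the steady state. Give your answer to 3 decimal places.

Capital per effective worker breaks even when investment replaces (n + g + δ)·k; here n + g + δ = 0.077.
MPK = 0.36·k^(0.36−1) = 0.36·4.101^(-0.64) ≈ 0.1459.
MPK > 0.077, so the economy is dynamically efficient (under-saving).

dynamically efficient; MPK ≈ 0.146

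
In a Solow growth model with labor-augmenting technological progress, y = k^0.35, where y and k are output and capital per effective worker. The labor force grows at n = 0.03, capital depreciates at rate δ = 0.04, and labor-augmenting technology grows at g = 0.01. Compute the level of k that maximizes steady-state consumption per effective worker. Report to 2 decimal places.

k_gold ≈ 9.69

Capital per effective worker breaks even when investment replaces (n + g + δ)·k; here n + g + δ = 0.08.
At the golden rule the marginal product of capital equals n+g+δ: 0.35·k^(0.35−1) = 0.08. Solving, k_gold = (0.35/0.08)^(1/0.65) ≈ 9.6855.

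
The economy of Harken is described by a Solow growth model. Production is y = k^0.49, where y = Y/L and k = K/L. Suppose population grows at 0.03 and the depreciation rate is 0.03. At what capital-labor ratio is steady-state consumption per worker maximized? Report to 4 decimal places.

Capital per worker breaks even when investment replaces (n + δ)·k; here n + δ = 0.06.
Golden rule sets MPK = n+δ: 0.49·k^(0.49−1) = 0.06, so k_gold = (0.49/0.06)^(1/0.51) ≈ 61.4219.

k_gold ≈ 61.4219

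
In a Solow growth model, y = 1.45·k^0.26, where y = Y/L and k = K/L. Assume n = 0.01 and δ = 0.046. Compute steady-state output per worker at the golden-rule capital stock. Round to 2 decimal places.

y_gold ≈ 2.83

Break-even investment rate: n + δ = 0.01 + 0.046 = 0.056.
Maximizing c = f(k) − (n+δ)·k gives f'(k) = n+δ, i.e. 0.26·1.45·k^(0.26−1) = 0.056, so k_gold = (0.26·1.45/0.056)^(1/0.74) ≈ 13.1561.
Output: y_gold = 1.45·k_gold^0.26 = 1.45·13.1561^0.26 ≈ 2.8336.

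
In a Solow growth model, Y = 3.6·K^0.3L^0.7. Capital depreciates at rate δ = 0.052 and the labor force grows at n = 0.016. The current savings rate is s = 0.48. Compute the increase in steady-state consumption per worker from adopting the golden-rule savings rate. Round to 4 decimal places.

Δc ≈ 0.7532

Capital per worker breaks even when investment replaces (n + δ)·k; here n + δ = 0.068.
Current steady state (s = 0.48): k* = (0.48·3.6/0.068)^(1/0.7) ≈ 101.6699, y* = 3.6·101.6699^0.3 ≈ 14.4032, c* = (1−0.48)·14.4032 ≈ 7.4897.
Golden rule sets MPK = n+δ: 0.3·3.6·k^(0.3−1) = 0.068, so k_gold = (0.3·3.6/0.068)^(1/0.7) ≈ 51.9508.
y_gold = 3.6·51.9508^0.3 ≈ 11.7755, c_gold = y_gold − 0.068·k_gold ≈ 8.2429.
Gain: Δc = 8.2429 − 7.4897 ≈ 0.7532.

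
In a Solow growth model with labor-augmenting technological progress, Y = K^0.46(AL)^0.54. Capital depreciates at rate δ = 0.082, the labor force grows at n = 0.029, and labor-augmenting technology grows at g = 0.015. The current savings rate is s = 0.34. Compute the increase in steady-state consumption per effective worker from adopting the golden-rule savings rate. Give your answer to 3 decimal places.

The effective depreciation rate is n + g + δ = 0.029 + 0.015 + 0.082 = 0.126.
Current steady state (s = 0.34): k* = (0.34/0.126)^(1/0.54) ≈ 6.2856, y* = 6.2856^0.46 ≈ 2.3294, c* = (1−0.34)·2.3294 ≈ 1.5374.
Golden rule sets MPK = n+g+δ: 0.46·k^(0.46−1) = 0.126, so k_gold = (0.46/0.126)^(1/0.54) ≈ 11.0017.
y_gold = 11.0017^0.46 ≈ 3.0135, c_gold = y_gold − 0.126·k_gold ≈ 1.6273.
Gain: Δc = 1.6273 − 1.5374 ≈ 0.0899.

Δc ≈ 0.090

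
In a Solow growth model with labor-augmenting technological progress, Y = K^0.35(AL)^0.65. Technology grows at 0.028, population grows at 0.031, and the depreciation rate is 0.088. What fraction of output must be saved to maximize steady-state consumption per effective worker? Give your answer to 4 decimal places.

s_gold = 0.3500

Break-even investment rate: n + g + δ = 0.031 + 0.028 + 0.088 = 0.147.
At the golden rule MPK = n+g+δ, and in any Cobb-Douglas steady state s = (n+g+δ)·k/y = MPK·k/y = capital's share 0.35.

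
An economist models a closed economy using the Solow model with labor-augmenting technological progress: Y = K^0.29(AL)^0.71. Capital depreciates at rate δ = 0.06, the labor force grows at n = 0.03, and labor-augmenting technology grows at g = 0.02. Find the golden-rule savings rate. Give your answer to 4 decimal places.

s_gold = 0.2900

n + g + δ = 0.03 + 0.02 + 0.06 = 0.11.
At the golden rule MPK = n+g+δ, and in any Cobb-Douglas steady state s = (n+g+δ)·k/y = MPK·k/y = capital's share 0.29.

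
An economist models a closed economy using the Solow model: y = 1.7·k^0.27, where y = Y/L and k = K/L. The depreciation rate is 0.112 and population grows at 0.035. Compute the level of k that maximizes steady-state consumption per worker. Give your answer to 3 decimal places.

k_gold ≈ 4.758

Capital per worker breaks even when investment replaces (n + δ)·k; here n + δ = 0.147.
Setting f'(k) = n+δ gives 0.27·1.7·k^(0.27−1) = 0.147, hence k_gold = (0.27·1.7/0.147)^(1/0.73) ≈ 4.7576.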